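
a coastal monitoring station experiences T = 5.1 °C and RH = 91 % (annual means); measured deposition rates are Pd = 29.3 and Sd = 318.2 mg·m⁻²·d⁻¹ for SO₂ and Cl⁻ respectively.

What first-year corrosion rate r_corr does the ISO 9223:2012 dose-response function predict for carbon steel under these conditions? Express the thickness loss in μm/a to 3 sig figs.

carbon steel: T≤10 °C ⇒ hinge +0.150·(5.1−10) = -0.7350
  Pd branch = 1.77·Pd^0.52·e^(0.02·RH+f) = 30.34 μm/a
  Cl⁻ term: 0.102·318.2^0.62·exp(0.033·91+0.04·5.1) = 89.75
  r_corr = 30.34 + 89.75 = 120.1 μm/a

r_corr = 120 μm/a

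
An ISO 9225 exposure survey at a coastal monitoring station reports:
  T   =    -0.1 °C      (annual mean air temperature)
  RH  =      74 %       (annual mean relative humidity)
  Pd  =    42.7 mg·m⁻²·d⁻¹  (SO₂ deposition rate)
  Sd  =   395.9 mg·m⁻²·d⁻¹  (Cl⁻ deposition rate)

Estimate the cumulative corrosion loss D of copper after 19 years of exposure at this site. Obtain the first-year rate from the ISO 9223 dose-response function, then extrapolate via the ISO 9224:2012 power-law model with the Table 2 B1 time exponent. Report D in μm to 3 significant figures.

D(19) = 7.46 μm

copper: f(T) = +0.126·(T−10) [T≤10 °C] = -1.2726
  SO₂ term: 0.0053·42.7^0.26·exp(0.059·74-1.2726) = 0.3102
  Cl⁻ term: 0.01025·395.9^0.27·exp(0.036·74+0.049·-0.1) = 0.736
  r_corr = 0.3102 + 0.736 = 1.046 μm/a
ISO 9224: D(t) = r_corr · t^b with b = 0.667 (copper, B1)
  D(19) = 1.046 × 19^0.667 = 1.046 × 7.127 = 7.457 μm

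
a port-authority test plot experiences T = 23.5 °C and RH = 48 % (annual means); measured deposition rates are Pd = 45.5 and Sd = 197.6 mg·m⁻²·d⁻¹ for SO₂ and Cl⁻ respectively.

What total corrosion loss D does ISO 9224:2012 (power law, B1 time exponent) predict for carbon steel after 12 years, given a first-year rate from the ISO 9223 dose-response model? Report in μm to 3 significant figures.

carbon steel: f(T) = -0.054·(T−10) [T>10 °C] = -0.7290
  sulphur-dioxide contribution → 16.24 μm/a
  chloride contribution → 33.74 μm/a
  total first-year rate 49.98 μm/a
Power-law: D(12) = r_corr · 12^0.523
  D(12) = 49.98 × 12^0.523 = 49.98 × 3.668 = 183.3 μm

D(12) = 183 μm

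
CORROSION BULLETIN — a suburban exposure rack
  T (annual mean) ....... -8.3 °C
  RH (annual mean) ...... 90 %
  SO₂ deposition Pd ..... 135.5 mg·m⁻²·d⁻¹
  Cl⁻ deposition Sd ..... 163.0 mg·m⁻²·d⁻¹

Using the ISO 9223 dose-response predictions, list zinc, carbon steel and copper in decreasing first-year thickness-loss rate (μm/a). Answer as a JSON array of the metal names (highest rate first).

zinc: T≤10 °C ⇒ hinge +0.038·(-8.3−10) = -0.6954
  Pd branch = 0.0129·Pd^0.44·e^(0.046·RH+f) = 3.504 μm/a
  Sd branch = 0.0175·Sd^0.57·e^(0.008·RH+0.085·T) = 0.3238 μm/a
  r_corr = 3.504 + 0.3238 = 3.828 μm/a
carbon steel: f(T) = +0.150·(T−10) [T≤10 °C] = -2.7450
  Pd branch = 1.77·Pd^0.52·e^(0.02·RH+f) = 8.834 μm/a
  Sd branch = 0.102·Sd^0.62·e^(0.033·RH+0.04·T) = 33.56 μm/a
  r_corr = 8.834 + 33.56 = 42.39 μm/a
copper: f(T) = +0.126·(T−10) [T≤10 °C] = -2.3058
  SO₂ term: 0.0053·135.5^0.26·exp(0.059·90-2.3058) = 0.3831
  Cl⁻ term: 0.01025·163.0^0.27·exp(0.036·90+0.049·-8.3) = 0.6894
  sum: 0.3831 + 0.6894 → r_corr = 1.073 μm/a
Ordering by μm/a: carbon steel (42.4) > zinc (3.83) > copper (1.07)

["carbon steel", "zinc", "copper"]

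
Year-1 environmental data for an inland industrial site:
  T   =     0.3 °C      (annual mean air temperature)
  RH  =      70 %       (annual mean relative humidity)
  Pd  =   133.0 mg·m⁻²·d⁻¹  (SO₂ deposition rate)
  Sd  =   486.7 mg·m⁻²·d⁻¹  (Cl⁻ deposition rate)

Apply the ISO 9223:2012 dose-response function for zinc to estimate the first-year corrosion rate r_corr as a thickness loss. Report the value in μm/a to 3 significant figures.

zinc: f(T) = +0.038·(T−10) [T≤10 °C] = -0.3686
  Pd branch = 0.0129·Pd^0.44·e^(0.046·RH+f) = 1.921 μm/a
  Cl⁻ term: 0.0175·486.7^0.57·exp(0.008·70+0.085·0.3) = 1.069
  r_corr = 1.921 + 1.069 = 2.99 μm/a

r_corr = 2.99 μm/a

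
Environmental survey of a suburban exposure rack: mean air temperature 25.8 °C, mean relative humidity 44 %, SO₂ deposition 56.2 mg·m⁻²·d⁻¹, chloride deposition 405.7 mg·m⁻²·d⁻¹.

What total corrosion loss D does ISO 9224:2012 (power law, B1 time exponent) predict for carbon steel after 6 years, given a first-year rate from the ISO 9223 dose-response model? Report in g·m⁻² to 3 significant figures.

carbon steel: f(T) = -0.054·(T−10) [T>10 °C] = -0.8532
  sulphur-dioxide contribution → 14.77 μm/a
  chloride contribution → 50.64 μm/a
  ⇒ r_corr(carbon steel) = 65.41 μm/a
Power-law: D(6) = r_corr · 6^0.523
  D(6) = 65.41 × 6^0.523 = 65.41 × 2.553 = 167 μm
  Mass loss = 167 μm × 7.85 g/cm³ = 1311 g·m⁻²

D(6) = 1.31e+03 g·m⁻²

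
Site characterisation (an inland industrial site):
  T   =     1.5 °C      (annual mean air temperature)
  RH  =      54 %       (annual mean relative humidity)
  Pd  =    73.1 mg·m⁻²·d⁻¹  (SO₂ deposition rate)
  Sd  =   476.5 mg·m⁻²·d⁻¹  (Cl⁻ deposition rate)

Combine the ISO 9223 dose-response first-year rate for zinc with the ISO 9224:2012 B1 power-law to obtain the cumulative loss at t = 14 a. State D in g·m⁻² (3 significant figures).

zinc: f(T) = +0.038·(T−10) [T≤10 °C] = -0.3230
  Pd branch = 0.0129·Pd^0.44·e^(0.046·RH+f) = 0.74 μm/a
  Cl⁻ term: 0.0175·476.5^0.57·exp(0.008·54+0.085·1.5) = 1.029
  sum: 0.74 + 1.029 → r_corr = 1.769 μm/a
Long-term exponent b (ISO 9224 Table 2, B1) = 0.813
  D(14) = 1.769 × 14^0.813 = 1.769 × 8.547 = 15.12 μm
  Mass loss = 15.12 μm × 7.14 g/cm³ = 108 g·m⁻²

D(14) = 108 g·m⁻²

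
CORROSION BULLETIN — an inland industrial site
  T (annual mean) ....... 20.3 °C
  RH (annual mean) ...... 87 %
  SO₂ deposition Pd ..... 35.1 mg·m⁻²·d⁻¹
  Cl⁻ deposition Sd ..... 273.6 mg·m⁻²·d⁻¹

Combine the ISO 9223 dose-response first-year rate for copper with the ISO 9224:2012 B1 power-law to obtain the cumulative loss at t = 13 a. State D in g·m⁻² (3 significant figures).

D(13) = 193 g·m⁻²

copper: f(T) = -0.080·(T−10) [T>10 °C] = -0.8240
  SO₂ term: 0.0053·35.1^0.26·exp(0.059·87-0.8240) = 0.9941
  Sd branch = 0.01025·Sd^0.27·e^(0.036·RH+0.049·T) = 2.89 μm/a
  r_corr = 0.9941 + 2.89 = 3.884 μm/a
Power-law: D(13) = r_corr · 13^0.667
  D(13) = 3.884 × 13^0.667 = 3.884 × 5.534 = 21.49 μm
  Mass loss = 21.49 μm × 8.96 g/cm³ = 192.6 g·m⁻²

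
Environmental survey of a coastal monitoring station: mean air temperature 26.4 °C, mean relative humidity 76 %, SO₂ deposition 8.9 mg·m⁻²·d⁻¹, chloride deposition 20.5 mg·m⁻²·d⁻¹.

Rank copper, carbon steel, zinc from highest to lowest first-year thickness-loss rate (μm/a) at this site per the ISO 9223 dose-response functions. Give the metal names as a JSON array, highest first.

copper: f(T) = -0.080·(T−10) [T>10 °C] = -1.3120
  Pd branch = 0.0053·Pd^0.26·e^(0.059·RH+f) = 0.2232 μm/a
  Cl⁻ term: 0.01025·20.5^0.27·exp(0.036·76+0.049·26.4) = 1.303
  sum: 0.2232 + 1.303 → r_corr = 1.526 μm/a
carbon steel: temperature factor f = -0.054·(16.4) = -0.8856
  Pd branch = 1.77·Pd^0.52·e^(0.02·RH+f) = 10.4 μm/a
  Cl⁻ term: 0.102·20.5^0.62·exp(0.033·76+0.04·26.4) = 23.43
  sum: 10.4 + 23.43 → r_corr = 33.83 μm/a
zinc: T>10 °C ⇒ hinge -0.071·(26.4−10) = -1.1644
  SO₂ term: 0.0129·8.9^0.44·exp(0.046·76-1.1644) = 0.3475
  Cl⁻ term: 0.0175·20.5^0.57·exp(0.008·76+0.085·26.4) = 1.696
  r_corr = 0.3475 + 1.696 = 2.043 μm/a
Ordering by μm/a: carbon steel (33.8) > zinc (2.04) > copper (1.53)

["carbon steel", "zinc", "copper"]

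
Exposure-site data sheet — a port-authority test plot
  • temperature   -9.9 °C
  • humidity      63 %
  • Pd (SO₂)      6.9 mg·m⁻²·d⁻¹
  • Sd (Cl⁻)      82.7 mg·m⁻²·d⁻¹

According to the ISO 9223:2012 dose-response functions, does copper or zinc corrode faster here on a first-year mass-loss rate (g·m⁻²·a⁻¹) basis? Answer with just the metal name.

zinc

copper: f(T) = +0.126·(T−10) [T≤10 °C] = -2.5074
  Pd branch = 0.0053·Pd^0.26·e^(0.059·RH+f) = 0.02936 μm/a
  Cl⁻ term: 0.01025·82.7^0.27·exp(0.036·63+0.049·-9.9) = 0.2008
  sum: 0.02936 + 0.2008 → r_corr = 0.2302 μm/a
  mass loss = 0.2302 μm/a × 8.96 g/cm³ = 2.062 g·m⁻²·a⁻¹
zinc: temperature factor f = +0.038·(-19.9) = -0.7562
  Pd branch = 0.0129·Pd^0.44·e^(0.046·RH+f) = 0.257 μm/a
  Sd branch = 0.0175·Sd^0.57·e^(0.008·RH+0.085·T) = 0.1547 μm/a
  sum: 0.257 + 0.1547 → r_corr = 0.4116 μm/a
  mass loss = 0.4116 μm/a × 7.14 g/cm³ = 2.939 g·m⁻²·a⁻¹
Ordering by g·m⁻²·a⁻¹: zinc (2.94) > copper (2.06)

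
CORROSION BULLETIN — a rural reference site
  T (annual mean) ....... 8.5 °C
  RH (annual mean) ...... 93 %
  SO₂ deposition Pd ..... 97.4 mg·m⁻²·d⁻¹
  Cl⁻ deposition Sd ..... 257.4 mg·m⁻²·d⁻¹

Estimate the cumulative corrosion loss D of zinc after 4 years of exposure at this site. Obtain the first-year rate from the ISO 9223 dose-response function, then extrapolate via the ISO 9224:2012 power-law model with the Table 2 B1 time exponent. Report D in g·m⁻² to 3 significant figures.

zinc: f(T) = +0.038·(T−10) [T≤10 °C] = -0.0570
  SO₂ term: 0.0129·97.4^0.44·exp(0.046·93-0.0570) = 6.587
  Sd branch = 0.0175·Sd^0.57·e^(0.008·RH+0.085·T) = 1.795 μm/a
  sum: 6.587 + 1.795 → r_corr = 8.382 μm/a
Power-law: D(4) = r_corr · 4^0.813
  D(4) = 8.382 × 4^0.813 = 8.382 × 3.087 = 25.87 μm
  Mass loss = 25.87 μm × 7.14 g/cm³ = 184.7 g·m⁻²

D(4) = 185 g·m⁻²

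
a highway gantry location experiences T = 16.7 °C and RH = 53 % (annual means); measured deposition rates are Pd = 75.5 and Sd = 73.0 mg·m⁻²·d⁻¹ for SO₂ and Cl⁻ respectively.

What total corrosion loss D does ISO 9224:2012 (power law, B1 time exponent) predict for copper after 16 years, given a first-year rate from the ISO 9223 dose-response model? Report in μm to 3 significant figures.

copper: T>10 °C ⇒ hinge -0.080·(16.7−10) = -0.5360
  Pd branch = 0.0053·Pd^0.26·e^(0.059·RH+f) = 0.2177 μm/a
  Cl⁻ term: 0.01025·73.0^0.27·exp(0.036·53+0.049·16.7) = 0.4987
  r_corr = 0.2177 + 0.4987 = 0.7164 μm/a
Power-law: D(16) = r_corr · 16^0.667
  D(16) = 0.7164 × 16^0.667 = 0.7164 × 6.355 = 4.553 μm

D(16) = 4.55 μm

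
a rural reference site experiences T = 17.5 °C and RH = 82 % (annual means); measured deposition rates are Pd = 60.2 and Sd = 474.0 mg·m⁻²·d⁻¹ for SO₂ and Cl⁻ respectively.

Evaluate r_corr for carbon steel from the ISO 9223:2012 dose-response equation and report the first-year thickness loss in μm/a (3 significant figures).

r_corr = 191 μm/a

carbon steel: T>10 °C ⇒ hinge -0.054·(17.5−10) = -0.4050
  Pd branch = 1.77·Pd^0.52·e^(0.02·RH+f) = 51.25 μm/a
  Cl⁻ term: 0.102·474.0^0.62·exp(0.033·82+0.04·17.5) = 140.2
  r_corr = 51.25 + 140.2 = 191.5 μm/a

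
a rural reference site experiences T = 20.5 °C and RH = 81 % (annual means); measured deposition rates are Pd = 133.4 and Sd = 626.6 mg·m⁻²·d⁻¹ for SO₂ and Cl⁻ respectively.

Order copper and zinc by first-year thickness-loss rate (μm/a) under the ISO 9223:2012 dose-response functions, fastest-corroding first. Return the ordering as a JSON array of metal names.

copper: temperature factor f = -0.080·(10.5) = -0.8400
  SO₂ term: 0.0053·133.4^0.26·exp(0.059·81-0.8400) = 0.9716
  Cl⁻ term: 0.01025·626.6^0.27·exp(0.036·81+0.049·20.5) = 2.941
  r_corr = 0.9716 + 2.941 = 3.913 μm/a
zinc: f(T) = -0.071·(T−10) [T>10 °C] = -0.7455
  SO₂ term: 0.0129·133.4^0.44·exp(0.046·81-0.7455) = 2.188
  Sd branch = 0.0175·Sd^0.57·e^(0.008·RH+0.085·T) = 7.508 μm/a
  sum: 2.188 + 7.508 → r_corr = 9.696 μm/a
Ordering by μm/a: zinc (9.7) > copper (3.91)

["zinc", "copper"]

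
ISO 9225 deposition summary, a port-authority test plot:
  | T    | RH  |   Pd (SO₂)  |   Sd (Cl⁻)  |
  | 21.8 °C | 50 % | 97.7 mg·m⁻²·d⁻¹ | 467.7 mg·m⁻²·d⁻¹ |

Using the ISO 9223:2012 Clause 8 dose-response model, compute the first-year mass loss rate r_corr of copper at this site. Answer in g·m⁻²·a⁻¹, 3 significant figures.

r_corr = 9.66 g·m⁻²·a⁻¹

copper: f(T) = -0.080·(T−10) [T>10 °C] = -0.9440
  sulphur-dioxide contribution → 0.1297 μm/a
  chloride contribution → 0.949 μm/a
  total first-year rate 1.079 μm/a
Convert to mass loss: 1.079 μm/a × 8.96 g/cm³ = 9.665 g·m⁻²·a⁻¹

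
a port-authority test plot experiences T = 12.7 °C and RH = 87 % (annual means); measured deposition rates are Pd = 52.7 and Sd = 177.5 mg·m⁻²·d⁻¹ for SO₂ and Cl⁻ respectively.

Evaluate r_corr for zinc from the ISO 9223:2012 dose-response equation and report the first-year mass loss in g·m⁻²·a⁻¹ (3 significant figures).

zinc: f(T) = -0.071·(T−10) [T>10 °C] = -0.1917
  SO₂ term: 0.0129·52.7^0.44·exp(0.046·87-0.1917) = 3.334
  Sd branch = 0.0175·Sd^0.57·e^(0.008·RH+0.085·T) = 1.978 μm/a
  sum: 3.334 + 1.978 → r_corr = 5.312 μm/a
Convert to mass loss: 5.312 μm/a × 7.14 g/cm³ = 37.93 g·m⁻²·a⁻¹

r_corr = 37.9 g·m⁻²·a⁻¹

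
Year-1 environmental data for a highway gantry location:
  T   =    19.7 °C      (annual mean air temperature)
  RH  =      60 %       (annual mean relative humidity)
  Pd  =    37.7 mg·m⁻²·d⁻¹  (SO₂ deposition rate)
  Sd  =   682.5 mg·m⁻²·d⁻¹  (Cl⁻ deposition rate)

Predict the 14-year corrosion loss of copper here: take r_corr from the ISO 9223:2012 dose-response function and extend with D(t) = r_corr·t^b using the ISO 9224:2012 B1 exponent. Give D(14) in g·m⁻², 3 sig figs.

copper: f(T) = -0.080·(T−10) [T>10 °C] = -0.7760
  SO₂ term: 0.0053·37.7^0.26·exp(0.059·60-0.7760) = 0.216
  Cl⁻ term: 0.01025·682.5^0.27·exp(0.036·60+0.049·19.7) = 1.359
  r_corr = 0.216 + 1.359 = 1.575 μm/a
Power-law: D(14) = r_corr · 14^0.667
  D(14) = 1.575 × 14^0.667 = 1.575 × 5.814 = 9.157 μm
  Mass loss = 9.157 μm × 8.96 g/cm³ = 82.05 g·m⁻²

D(14) = 82.0 g·m⁻²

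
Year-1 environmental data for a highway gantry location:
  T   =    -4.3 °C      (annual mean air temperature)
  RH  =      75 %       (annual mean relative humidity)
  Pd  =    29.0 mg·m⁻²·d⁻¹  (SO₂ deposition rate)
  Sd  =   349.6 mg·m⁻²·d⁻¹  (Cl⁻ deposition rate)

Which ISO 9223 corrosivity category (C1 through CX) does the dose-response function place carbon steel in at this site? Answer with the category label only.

C3

carbon steel: f(T) = +0.150·(T−10) [T≤10 °C] = -2.1450
  Pd branch = 1.77·Pd^0.52·e^(0.02·RH+f) = 5.349 μm/a
  Sd branch = 0.102·Sd^0.62·e^(0.033·RH+0.04·T) = 38.53 μm/a
  sum: 5.349 + 38.53 → r_corr = 43.88 μm/a
ISO 9223 Table 2 (carbon steel): 25 < 43.9 ≤ 50 μm/a ⇒ C3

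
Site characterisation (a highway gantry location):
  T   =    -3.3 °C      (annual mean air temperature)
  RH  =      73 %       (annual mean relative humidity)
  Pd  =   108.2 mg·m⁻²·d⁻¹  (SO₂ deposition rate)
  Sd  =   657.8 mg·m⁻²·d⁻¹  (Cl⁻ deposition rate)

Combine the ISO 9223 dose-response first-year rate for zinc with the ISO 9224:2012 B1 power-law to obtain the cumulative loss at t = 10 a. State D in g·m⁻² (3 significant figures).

D(10) = 126 g·m⁻²

zinc: f(T) = +0.038·(T−10) [T≤10 °C] = -0.5054
  Pd branch = 0.0129·Pd^0.44·e^(0.046·RH+f) = 1.756 μm/a
  Sd branch = 0.0175·Sd^0.57·e^(0.008·RH+0.085·T) = 0.9575 μm/a
  sum: 1.756 + 0.9575 → r_corr = 2.714 μm/a
ISO 9224: D(t) = r_corr · t^b with b = 0.813 (zinc, B1)
  D(10) = 2.714 × 10^0.813 = 2.714 × 6.501 = 17.64 μm
  Mass loss = 17.64 μm × 7.14 g/cm³ = 126 g·m⁻²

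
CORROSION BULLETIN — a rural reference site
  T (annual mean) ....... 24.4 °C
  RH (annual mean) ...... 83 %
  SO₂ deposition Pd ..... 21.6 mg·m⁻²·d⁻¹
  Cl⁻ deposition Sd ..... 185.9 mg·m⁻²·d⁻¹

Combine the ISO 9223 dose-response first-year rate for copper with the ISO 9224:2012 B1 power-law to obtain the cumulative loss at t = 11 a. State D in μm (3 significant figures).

D(11) = 16.1 μm

copper: temperature factor f = -0.080·(14.4) = -1.1520
  sulphur-dioxide contribution → 0.4985 μm/a
  chloride contribution → 2.756 μm/a
  total first-year rate 3.255 μm/a
ISO 9224: D(t) = r_corr · t^b with b = 0.667 (copper, B1)
  D(11) = 3.255 × 11^0.667 = 3.255 × 4.95 = 16.11 μm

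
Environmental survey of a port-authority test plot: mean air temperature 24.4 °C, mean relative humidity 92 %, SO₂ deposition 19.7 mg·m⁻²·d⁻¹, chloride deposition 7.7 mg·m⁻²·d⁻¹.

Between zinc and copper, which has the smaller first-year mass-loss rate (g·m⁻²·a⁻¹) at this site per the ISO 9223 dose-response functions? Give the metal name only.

zinc

zinc: T>10 °C ⇒ hinge -0.071·(24.4−10) = -1.0224
  sulphur-dioxide contribution → 1.186 μm/a
  chloride contribution → 0.9305 μm/a
  ⇒ r_corr(zinc) = 2.116 μm/a
  mass loss = 2.116 μm/a × 7.14 g/cm³ = 15.11 g·m⁻²·a⁻¹
copper: f(T) = -0.080·(T−10) [T>10 °C] = -1.1520
  sulphur-dioxide contribution → 0.8277 μm/a
  chloride contribution → 1.613 μm/a
  total first-year rate 2.441 μm/a
  mass loss = 2.441 μm/a × 8.96 g/cm³ = 21.87 g·m⁻²·a⁻¹
Ordering by g·m⁻²·a⁻¹: copper (21.9) > zinc (15.1)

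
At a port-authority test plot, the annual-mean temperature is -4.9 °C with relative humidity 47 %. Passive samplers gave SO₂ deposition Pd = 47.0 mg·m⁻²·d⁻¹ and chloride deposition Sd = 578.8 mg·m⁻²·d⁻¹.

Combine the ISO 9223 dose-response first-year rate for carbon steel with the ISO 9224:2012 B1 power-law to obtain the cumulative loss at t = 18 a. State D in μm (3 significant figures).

D(18) = 109 μm

carbon steel: f(T) = +0.150·(T−10) [T≤10 °C] = -2.2350
  sulphur-dioxide contribution → 3.59 μm/a
  chloride contribution → 20.41 μm/a
  ⇒ r_corr(carbon steel) = 24 μm/a
ISO 9224: D(t) = r_corr · t^b with b = 0.523 (carbon steel, B1)
  D(18) = 24 × 18^0.523 = 24 × 4.534 = 108.8 μm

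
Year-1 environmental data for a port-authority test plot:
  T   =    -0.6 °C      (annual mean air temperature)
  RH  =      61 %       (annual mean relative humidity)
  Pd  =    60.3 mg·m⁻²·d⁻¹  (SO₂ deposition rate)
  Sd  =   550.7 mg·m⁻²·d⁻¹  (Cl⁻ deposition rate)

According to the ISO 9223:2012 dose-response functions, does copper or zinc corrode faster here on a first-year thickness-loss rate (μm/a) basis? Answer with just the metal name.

copper: f(T) = +0.126·(T−10) [T≤10 °C] = -1.3356
  Pd branch = 0.0053·Pd^0.26·e^(0.059·RH+f) = 0.148 μm/a
  Sd branch = 0.01025·Sd^0.27·e^(0.036·RH+0.049·T) = 0.4917 μm/a
  sum: 0.148 + 0.4917 → r_corr = 0.6397 μm/a
zinc: T≤10 °C ⇒ hinge +0.038·(-0.6−10) = -0.4028
  SO₂ term: 0.0129·60.3^0.44·exp(0.046·61-0.4028) = 0.8662
  Cl⁻ term: 0.0175·550.7^0.57·exp(0.008·61+0.085·-0.6) = 0.9889
  sum: 0.8662 + 0.9889 → r_corr = 1.855 μm/a
Ordering by μm/a: zinc (1.86) > copper (0.64)

zinc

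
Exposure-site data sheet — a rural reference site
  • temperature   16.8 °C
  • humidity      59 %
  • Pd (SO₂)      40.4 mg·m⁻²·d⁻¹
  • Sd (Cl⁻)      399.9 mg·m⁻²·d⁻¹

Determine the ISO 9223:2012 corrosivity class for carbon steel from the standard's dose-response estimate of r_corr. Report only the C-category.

C5

carbon steel: T>10 °C ⇒ hinge -0.054·(16.8−10) = -0.3672
  sulphur-dioxide contribution → 27.31 μm/a
  chloride contribution → 57.44 μm/a
  total first-year rate 84.75 μm/a
Category bounds: 80…200 μm/a bracket r_corr ⇒ C5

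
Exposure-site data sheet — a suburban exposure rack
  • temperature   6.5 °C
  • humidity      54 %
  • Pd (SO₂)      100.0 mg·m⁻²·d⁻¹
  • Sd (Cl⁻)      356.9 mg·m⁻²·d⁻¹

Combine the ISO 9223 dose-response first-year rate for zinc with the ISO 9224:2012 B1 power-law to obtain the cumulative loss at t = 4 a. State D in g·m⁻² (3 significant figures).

zinc: T≤10 °C ⇒ hinge +0.038·(6.5−10) = -0.1330
  sulphur-dioxide contribution → 1.027 μm/a
  chloride contribution → 1.335 μm/a
  ⇒ r_corr(zinc) = 2.362 μm/a
ISO 9224: D(t) = r_corr · t^b with b = 0.813 (zinc, B1)
  D(4) = 2.362 × 4^0.813 = 2.362 × 3.087 = 7.291 μm
  Mass loss = 7.291 μm × 7.14 g/cm³ = 52.06 g·m⁻²

D(4) = 52.1 g·m⁻²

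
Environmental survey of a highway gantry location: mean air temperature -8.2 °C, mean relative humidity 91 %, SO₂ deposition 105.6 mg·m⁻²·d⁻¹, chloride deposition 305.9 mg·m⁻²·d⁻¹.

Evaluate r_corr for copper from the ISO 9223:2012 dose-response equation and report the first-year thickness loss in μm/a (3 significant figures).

r_corr = 1.24 μm/a

copper: T≤10 °C ⇒ hinge +0.126·(-8.2−10) = -2.2932
  sulphur-dioxide contribution → 0.3857 μm/a
  chloride contribution → 0.8513 μm/a
  total first-year rate 1.237 μm/a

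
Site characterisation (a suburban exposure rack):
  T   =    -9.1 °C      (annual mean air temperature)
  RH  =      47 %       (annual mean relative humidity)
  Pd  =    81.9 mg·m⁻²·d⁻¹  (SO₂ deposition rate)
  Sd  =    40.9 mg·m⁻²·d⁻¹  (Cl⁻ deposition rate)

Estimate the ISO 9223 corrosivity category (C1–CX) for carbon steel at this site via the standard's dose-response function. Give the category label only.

C2

carbon steel: T≤10 °C ⇒ hinge +0.150·(-9.1−10) = -2.8650
  sulphur-dioxide contribution → 2.552 μm/a
  chloride contribution → 3.337 μm/a
  ⇒ r_corr(carbon steel) = 5.889 μm/a
5.89 μm/a falls in (1.3, 25] for carbon steel → category C2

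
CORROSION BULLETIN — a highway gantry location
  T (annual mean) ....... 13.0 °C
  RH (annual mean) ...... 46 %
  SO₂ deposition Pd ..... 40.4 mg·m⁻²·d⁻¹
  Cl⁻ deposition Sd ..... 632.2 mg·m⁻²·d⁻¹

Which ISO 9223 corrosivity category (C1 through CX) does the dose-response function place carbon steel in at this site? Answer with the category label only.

carbon steel: f(T) = -0.054·(T−10) [T>10 °C] = -0.1620
  sulphur-dioxide contribution → 25.85 μm/a
  chloride contribution → 42.68 μm/a
  total first-year rate 68.53 μm/a
ISO 9223 Table 2 (carbon steel): 50 < 68.5 ≤ 80 μm/a ⇒ C4

C4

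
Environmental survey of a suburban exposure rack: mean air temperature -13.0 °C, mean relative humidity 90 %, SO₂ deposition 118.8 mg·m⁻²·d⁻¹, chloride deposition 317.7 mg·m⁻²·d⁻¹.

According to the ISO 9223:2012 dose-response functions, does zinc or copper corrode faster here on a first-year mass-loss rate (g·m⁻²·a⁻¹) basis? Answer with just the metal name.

zinc: temperature factor f = +0.038·(-23.0) = -0.8740
  sulphur-dioxide contribution → 2.766 μm/a
  chloride contribution → 0.3177 μm/a
  ⇒ r_corr(zinc) = 3.084 μm/a
  mass loss = 3.084 μm/a × 7.14 g/cm³ = 22.02 g·m⁻²·a⁻¹
copper: f(T) = +0.126·(T−10) [T≤10 °C] = -2.8980
  sulphur-dioxide contribution → 0.2048 μm/a
  chloride contribution → 0.6557 μm/a
  total first-year rate 0.8605 μm/a
  mass loss = 0.8605 μm/a × 8.96 g/cm³ = 7.71 g·m⁻²·a⁻¹
Ordering by g·m⁻²·a⁻¹: zinc (22) > copper (7.71)

zinc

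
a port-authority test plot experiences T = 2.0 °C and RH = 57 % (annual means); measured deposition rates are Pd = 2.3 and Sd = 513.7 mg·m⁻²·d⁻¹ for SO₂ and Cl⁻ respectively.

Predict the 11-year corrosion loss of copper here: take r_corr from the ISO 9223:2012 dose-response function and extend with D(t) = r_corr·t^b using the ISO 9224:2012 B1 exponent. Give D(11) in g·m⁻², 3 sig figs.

copper: f(T) = +0.126·(T−10) [T≤10 °C] = -1.0080
  Pd branch = 0.0053·Pd^0.26·e^(0.059·RH+f) = 0.06936 μm/a
  Sd branch = 0.01025·Sd^0.27·e^(0.036·RH+0.049·T) = 0.4746 μm/a
  sum: 0.06936 + 0.4746 → r_corr = 0.544 μm/a
ISO 9224: D(t) = r_corr · t^b with b = 0.667 (copper, B1)
  D(11) = 0.544 × 11^0.667 = 0.544 × 4.95 = 2.693 μm
  Mass loss = 2.693 μm × 8.96 g/cm³ = 24.13 g·m⁻²

D(11) = 24.1 g·m⁻²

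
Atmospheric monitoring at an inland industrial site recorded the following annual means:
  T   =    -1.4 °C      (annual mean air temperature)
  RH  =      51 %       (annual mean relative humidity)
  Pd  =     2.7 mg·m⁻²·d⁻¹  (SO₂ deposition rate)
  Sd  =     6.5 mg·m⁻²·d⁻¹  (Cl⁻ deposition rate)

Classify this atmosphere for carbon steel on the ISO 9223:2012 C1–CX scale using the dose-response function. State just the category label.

carbon steel: temperature factor f = +0.150·(-11.4) = -1.7100
  SO₂ term: 1.77·2.7^0.52·exp(0.02·51-1.7100) = 1.488
  Sd branch = 0.102·Sd^0.62·e^(0.033·RH+0.04·T) = 1.657 μm/a
  sum: 1.488 + 1.657 → r_corr = 3.145 μm/a
Category bounds: 1.3…25 μm/a bracket r_corr ⇒ C2

C2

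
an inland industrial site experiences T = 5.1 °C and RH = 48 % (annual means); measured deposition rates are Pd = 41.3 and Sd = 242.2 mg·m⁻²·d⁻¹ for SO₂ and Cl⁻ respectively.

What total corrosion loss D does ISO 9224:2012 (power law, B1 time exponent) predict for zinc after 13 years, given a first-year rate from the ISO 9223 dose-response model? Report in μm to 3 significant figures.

zinc: T≤10 °C ⇒ hinge +0.038·(5.1−10) = -0.1862
  SO₂ term: 0.0129·41.3^0.44·exp(0.046·48-0.1862) = 0.5008
  Sd branch = 0.0175·Sd^0.57·e^(0.008·RH+0.085·T) = 0.9058 μm/a
  r_corr = 0.5008 + 0.9058 = 1.407 μm/a
Long-term exponent b (ISO 9224 Table 2, B1) = 0.813
  D(13) = 1.407 × 13^0.813 = 1.407 × 8.047 = 11.32 μm

D(13) = 11.3 μm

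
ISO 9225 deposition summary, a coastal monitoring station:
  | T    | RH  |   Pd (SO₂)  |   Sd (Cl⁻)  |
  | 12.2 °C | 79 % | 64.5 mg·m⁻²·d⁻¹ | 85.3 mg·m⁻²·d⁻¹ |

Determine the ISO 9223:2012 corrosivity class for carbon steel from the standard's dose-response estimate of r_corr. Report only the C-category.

C5

carbon steel: T>10 °C ⇒ hinge -0.054·(12.2−10) = -0.1188
  Pd branch = 1.77·Pd^0.52·e^(0.02·RH+f) = 66.61 μm/a
  Sd branch = 0.102·Sd^0.62·e^(0.033·RH+0.04·T) = 35.48 μm/a
  r_corr = 66.61 + 35.48 = 102.1 μm/a
Category bounds: 80…200 μm/a bracket r_corr ⇒ C5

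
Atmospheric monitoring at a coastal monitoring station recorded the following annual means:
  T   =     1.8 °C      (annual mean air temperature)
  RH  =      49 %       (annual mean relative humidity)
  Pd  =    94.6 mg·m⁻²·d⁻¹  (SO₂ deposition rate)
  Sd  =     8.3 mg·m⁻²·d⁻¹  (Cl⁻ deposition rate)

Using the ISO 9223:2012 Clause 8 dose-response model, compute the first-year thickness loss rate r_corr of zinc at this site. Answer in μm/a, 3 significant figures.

r_corr = 0.767 μm/a

zinc: T≤10 °C ⇒ hinge +0.038·(1.8−10) = -0.3116
  Pd branch = 0.0129·Pd^0.44·e^(0.046·RH+f) = 0.6661 μm/a
  Sd branch = 0.0175·Sd^0.57·e^(0.008·RH+0.085·T) = 0.1008 μm/a
  r_corr = 0.6661 + 0.1008 = 0.767 μm/a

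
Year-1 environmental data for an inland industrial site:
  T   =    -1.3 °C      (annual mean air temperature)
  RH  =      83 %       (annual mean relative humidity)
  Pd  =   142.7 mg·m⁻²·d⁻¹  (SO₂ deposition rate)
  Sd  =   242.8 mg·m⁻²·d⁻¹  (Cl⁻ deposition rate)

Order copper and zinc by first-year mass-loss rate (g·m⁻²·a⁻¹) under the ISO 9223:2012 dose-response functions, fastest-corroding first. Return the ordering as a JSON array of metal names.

["zinc", "copper"]

copper: T≤10 °C ⇒ hinge +0.126·(-1.3−10) = -1.4238
  SO₂ term: 0.0053·142.7^0.26·exp(0.059·83-1.4238) = 0.6206
  Cl⁻ term: 0.01025·242.8^0.27·exp(0.036·83+0.049·-1.3) = 0.8409
  r_corr = 0.6206 + 0.8409 = 1.462 μm/a
  mass loss = 1.462 μm/a × 8.96 g/cm³ = 13.1 g·m⁻²·a⁻¹
zinc: f(T) = +0.038·(T−10) [T≤10 °C] = -0.4294
  Pd branch = 0.0129·Pd^0.44·e^(0.046·RH+f) = 3.39 μm/a
  Cl⁻ term: 0.0175·242.8^0.57·exp(0.008·83+0.085·-1.3) = 0.6966
  r_corr = 3.39 + 0.6966 = 4.087 μm/a
  mass loss = 4.087 μm/a × 7.14 g/cm³ = 29.18 g·m⁻²·a⁻¹
Ordering by g·m⁻²·a⁻¹: zinc (29.2) > copper (13.1)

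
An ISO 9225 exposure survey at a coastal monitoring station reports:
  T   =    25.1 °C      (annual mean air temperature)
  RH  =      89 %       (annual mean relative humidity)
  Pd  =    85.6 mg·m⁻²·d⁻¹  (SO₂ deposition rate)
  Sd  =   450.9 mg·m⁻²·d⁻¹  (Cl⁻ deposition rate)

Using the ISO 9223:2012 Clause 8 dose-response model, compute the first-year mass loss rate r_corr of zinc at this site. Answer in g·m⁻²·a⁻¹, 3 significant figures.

r_corr = 83.4 g·m⁻²·a⁻¹

zinc: T>10 °C ⇒ hinge -0.071·(25.1−10) = -1.0721
  sulphur-dioxide contribution → 1.876 μm/a
  chloride contribution → 9.81 μm/a
  ⇒ r_corr(zinc) = 11.69 μm/a
Convert to mass loss: 11.69 μm/a × 7.14 g/cm³ = 83.44 g·m⁻²·a⁻¹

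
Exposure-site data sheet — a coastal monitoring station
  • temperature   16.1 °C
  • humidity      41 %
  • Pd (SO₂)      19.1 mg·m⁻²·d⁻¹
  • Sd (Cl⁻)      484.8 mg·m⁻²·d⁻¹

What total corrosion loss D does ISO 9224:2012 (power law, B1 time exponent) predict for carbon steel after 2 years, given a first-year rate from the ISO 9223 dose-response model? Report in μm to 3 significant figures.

carbon steel: f(T) = -0.054·(T−10) [T>10 °C] = -0.3294
  sulphur-dioxide contribution → 13.4 μm/a
  chloride contribution → 34.75 μm/a
  ⇒ r_corr(carbon steel) = 48.15 μm/a
ISO 9224: D(t) = r_corr · t^b with b = 0.523 (carbon steel, B1)
  D(2) = 48.15 × 2^0.523 = 48.15 × 1.437 = 69.19 μm

D(2) = 69.2 μm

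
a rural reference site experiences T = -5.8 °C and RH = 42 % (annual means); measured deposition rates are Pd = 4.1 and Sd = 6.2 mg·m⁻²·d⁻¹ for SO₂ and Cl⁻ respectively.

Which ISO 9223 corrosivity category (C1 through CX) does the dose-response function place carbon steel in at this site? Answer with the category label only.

C2

carbon steel: f(T) = +0.150·(T−10) [T≤10 °C] = -2.3700
  SO₂ term: 1.77·4.1^0.52·exp(0.02·42-2.3700) = 0.7983
  Cl⁻ term: 0.102·6.2^0.62·exp(0.033·42+0.04·-5.8) = 1.002
  r_corr = 0.7983 + 1.002 = 1.801 μm/a
Category bounds: 1.3…25 μm/a bracket r_corr ⇒ C2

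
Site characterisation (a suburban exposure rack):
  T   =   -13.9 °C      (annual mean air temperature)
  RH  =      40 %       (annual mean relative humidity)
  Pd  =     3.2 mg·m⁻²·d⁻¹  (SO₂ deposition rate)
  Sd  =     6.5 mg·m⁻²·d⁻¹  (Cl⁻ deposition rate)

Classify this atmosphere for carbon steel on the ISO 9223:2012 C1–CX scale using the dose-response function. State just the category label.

C1

carbon steel: T≤10 °C ⇒ hinge +0.150·(-13.9−10) = -3.5850
  sulphur-dioxide contribution → 0.2001 μm/a
  chloride contribution → 0.6989 μm/a
  ⇒ r_corr(carbon steel) = 0.8989 μm/a
Category bounds: 0…1.3 μm/a bracket r_corr ⇒ C1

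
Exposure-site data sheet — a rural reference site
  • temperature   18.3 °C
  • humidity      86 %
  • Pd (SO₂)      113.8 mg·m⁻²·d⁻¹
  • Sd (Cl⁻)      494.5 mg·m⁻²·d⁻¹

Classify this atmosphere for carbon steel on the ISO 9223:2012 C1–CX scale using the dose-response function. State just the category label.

carbon steel: temperature factor f = -0.054·(8.3) = -0.4482
  Pd branch = 1.77·Pd^0.52·e^(0.02·RH+f) = 74.05 μm/a
  Sd branch = 0.102·Sd^0.62·e^(0.033·RH+0.04·T) = 169.6 μm/a
  r_corr = 74.05 + 169.6 = 243.6 μm/a
Category bounds: 200…700 μm/a bracket r_corr ⇒ CX

CX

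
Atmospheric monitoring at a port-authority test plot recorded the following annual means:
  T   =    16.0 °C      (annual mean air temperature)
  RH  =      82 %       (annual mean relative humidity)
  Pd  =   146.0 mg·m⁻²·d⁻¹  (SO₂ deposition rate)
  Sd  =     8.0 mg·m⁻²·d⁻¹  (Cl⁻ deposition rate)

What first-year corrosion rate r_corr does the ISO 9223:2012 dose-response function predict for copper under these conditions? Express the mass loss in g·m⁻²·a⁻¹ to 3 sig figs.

r_corr = 20.3 g·m⁻²·a⁻¹

copper: T>10 °C ⇒ hinge -0.080·(16.0−10) = -0.4800
  SO₂ term: 0.0053·146.0^0.26·exp(0.059·82-0.4800) = 1.512
  Sd branch = 0.01025·Sd^0.27·e^(0.036·RH+0.049·T) = 0.7535 μm/a
  r_corr = 1.512 + 0.7535 = 2.266 μm/a
Convert to mass loss: 2.266 μm/a × 8.96 g/cm³ = 20.3 g·m⁻²·a⁻¹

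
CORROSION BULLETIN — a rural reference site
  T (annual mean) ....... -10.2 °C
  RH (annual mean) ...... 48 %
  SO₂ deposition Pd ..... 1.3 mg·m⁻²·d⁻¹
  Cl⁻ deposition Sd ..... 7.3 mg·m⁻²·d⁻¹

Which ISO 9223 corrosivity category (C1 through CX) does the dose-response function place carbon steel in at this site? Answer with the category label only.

carbon steel: temperature factor f = +0.150·(-20.2) = -3.0300
  Pd branch = 1.77·Pd^0.52·e^(0.02·RH+f) = 0.256 μm/a
  Cl⁻ term: 0.102·7.3^0.62·exp(0.033·48+0.04·-10.2) = 1.134
  r_corr = 0.256 + 1.134 = 1.39 μm/a
ISO 9223 Table 2 (carbon steel): 1.3 < 1.39 ≤ 25 μm/a ⇒ C2

C2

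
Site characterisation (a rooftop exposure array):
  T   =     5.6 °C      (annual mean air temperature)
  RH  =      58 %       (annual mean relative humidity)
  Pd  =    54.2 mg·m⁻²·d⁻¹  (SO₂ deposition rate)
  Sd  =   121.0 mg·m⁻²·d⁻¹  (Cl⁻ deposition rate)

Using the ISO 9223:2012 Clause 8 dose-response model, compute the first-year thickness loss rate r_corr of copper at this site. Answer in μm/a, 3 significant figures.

r_corr = 0.661 μm/a

copper: temperature factor f = +0.126·(-4.4) = -0.5544
  SO₂ term: 0.0053·54.2^0.26·exp(0.059·58-0.5544) = 0.2633
  Sd branch = 0.01025·Sd^0.27·e^(0.036·RH+0.049·T) = 0.3972 μm/a
  r_corr = 0.2633 + 0.3972 = 0.6606 μm/a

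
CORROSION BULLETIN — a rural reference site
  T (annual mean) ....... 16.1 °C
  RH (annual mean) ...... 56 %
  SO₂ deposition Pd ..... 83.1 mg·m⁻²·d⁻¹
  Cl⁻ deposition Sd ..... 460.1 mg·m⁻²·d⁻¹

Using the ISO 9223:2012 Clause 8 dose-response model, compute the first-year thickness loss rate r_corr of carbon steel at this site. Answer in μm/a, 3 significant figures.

carbon steel: temperature factor f = -0.054·(6.1) = -0.3294
  sulphur-dioxide contribution → 38.86 μm/a
  chloride contribution → 55.19 μm/a
  ⇒ r_corr(carbon steel) = 94.05 μm/a

r_corr = 94.0 μm/a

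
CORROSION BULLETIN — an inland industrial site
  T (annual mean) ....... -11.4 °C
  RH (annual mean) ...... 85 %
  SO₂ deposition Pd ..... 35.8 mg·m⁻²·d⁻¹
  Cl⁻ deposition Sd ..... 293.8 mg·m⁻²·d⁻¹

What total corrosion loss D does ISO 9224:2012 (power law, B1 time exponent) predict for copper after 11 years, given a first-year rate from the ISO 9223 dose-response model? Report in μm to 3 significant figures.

copper: f(T) = +0.126·(T−10) [T≤10 °C] = -2.6964
  Pd branch = 0.0053·Pd^0.26·e^(0.059·RH+f) = 0.1365 μm/a
  Cl⁻ term: 0.01025·293.8^0.27·exp(0.036·85+0.049·-11.4) = 0.58
  sum: 0.1365 + 0.58 → r_corr = 0.7166 μm/a
Power-law: D(11) = r_corr · 11^0.667
  D(11) = 0.7166 × 11^0.667 = 0.7166 × 4.95 = 3.547 μm

D(11) = 3.55 μm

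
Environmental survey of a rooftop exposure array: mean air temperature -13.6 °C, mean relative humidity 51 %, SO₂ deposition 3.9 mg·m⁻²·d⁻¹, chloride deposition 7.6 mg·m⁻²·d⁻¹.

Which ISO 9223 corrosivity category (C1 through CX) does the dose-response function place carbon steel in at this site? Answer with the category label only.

carbon steel: f(T) = +0.150·(T−10) [T≤10 °C] = -3.5400
  sulphur-dioxide contribution → 0.289 μm/a
  chloride contribution → 1.12 μm/a
  total first-year rate 1.409 μm/a
1.41 μm/a falls in (1.3, 25] for carbon steel → category C2

C2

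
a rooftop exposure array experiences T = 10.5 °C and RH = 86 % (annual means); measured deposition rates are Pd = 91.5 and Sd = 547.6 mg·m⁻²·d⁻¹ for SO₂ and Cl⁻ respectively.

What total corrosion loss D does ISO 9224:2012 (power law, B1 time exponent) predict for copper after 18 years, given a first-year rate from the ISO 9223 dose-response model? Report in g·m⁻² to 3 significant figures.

copper: f(T) = -0.080·(T−10) [T>10 °C] = -0.0400
  Pd branch = 0.0053·Pd^0.26·e^(0.059·RH+f) = 2.633 μm/a
  Cl⁻ term: 0.01025·547.6^0.27·exp(0.036·86+0.049·10.5) = 2.08
  sum: 2.633 + 2.08 → r_corr = 4.714 μm/a
Long-term exponent b (ISO 9224 Table 2, B1) = 0.667
  D(18) = 4.714 × 18^0.667 = 4.714 × 6.875 = 32.4 μm
  Mass loss = 32.4 μm × 8.96 g/cm³ = 290.3 g·m⁻²

D(18) = 290 g·m⁻²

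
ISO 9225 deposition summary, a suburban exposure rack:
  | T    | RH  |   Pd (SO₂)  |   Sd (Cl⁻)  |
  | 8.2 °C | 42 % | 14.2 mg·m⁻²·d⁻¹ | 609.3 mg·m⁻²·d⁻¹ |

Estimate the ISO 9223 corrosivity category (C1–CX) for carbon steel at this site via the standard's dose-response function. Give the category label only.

C3

carbon steel: f(T) = +0.150·(T−10) [T≤10 °C] = -0.2700
  SO₂ term: 1.77·14.2^0.52·exp(0.02·42-0.2700) = 12.44
  Sd branch = 0.102·Sd^0.62·e^(0.033·RH+0.04·T) = 30.17 μm/a
  r_corr = 12.44 + 30.17 = 42.61 μm/a
Category bounds: 25…50 μm/a bracket r_corr ⇒ C3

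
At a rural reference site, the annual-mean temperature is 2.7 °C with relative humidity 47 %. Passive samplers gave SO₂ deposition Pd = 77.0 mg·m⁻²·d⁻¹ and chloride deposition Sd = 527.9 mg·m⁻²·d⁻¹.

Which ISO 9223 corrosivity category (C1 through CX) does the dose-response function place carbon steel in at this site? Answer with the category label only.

carbon steel: temperature factor f = +0.150·(-7.3) = -1.0950
  sulphur-dioxide contribution → 14.51 μm/a
  chloride contribution → 26.13 μm/a
  ⇒ r_corr(carbon steel) = 40.64 μm/a
40.6 μm/a falls in (25, 50] for carbon steel → category C3

C3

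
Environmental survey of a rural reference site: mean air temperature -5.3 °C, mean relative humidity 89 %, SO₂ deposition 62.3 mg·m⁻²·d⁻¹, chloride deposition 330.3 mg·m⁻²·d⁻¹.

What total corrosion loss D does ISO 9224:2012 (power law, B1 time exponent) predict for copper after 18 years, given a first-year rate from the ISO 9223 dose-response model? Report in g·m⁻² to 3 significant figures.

D(18) = 84.0 g·m⁻²

copper: temperature factor f = +0.126·(-15.3) = -1.9278
  sulphur-dioxide contribution → 0.4306 μm/a
  chloride contribution → 0.9322 μm/a
  total first-year rate 1.363 μm/a
Long-term exponent b (ISO 9224 Table 2, B1) = 0.667
  D(18) = 1.363 × 18^0.667 = 1.363 × 6.875 = 9.369 μm
  Mass loss = 9.369 μm × 8.96 g/cm³ = 83.95 g·m⁻²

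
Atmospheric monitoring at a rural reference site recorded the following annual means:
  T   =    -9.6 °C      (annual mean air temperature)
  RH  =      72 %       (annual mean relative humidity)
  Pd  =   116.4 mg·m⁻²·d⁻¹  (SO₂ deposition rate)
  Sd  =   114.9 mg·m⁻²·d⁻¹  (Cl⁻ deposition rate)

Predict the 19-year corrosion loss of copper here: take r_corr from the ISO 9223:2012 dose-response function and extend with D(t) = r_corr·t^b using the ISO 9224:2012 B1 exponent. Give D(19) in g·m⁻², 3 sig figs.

copper: T≤10 °C ⇒ hinge +0.126·(-9.6−10) = -2.4696
  sulphur-dioxide contribution → 0.1081 μm/a
  chloride contribution → 0.3079 μm/a
  total first-year rate 0.416 μm/a
Power-law: D(19) = r_corr · 19^0.667
  D(19) = 0.416 × 19^0.667 = 0.416 × 7.127 = 2.965 μm
  Mass loss = 2.965 μm × 8.96 g/cm³ = 26.57 g·m⁻²

D(19) = 26.6 g·m⁻²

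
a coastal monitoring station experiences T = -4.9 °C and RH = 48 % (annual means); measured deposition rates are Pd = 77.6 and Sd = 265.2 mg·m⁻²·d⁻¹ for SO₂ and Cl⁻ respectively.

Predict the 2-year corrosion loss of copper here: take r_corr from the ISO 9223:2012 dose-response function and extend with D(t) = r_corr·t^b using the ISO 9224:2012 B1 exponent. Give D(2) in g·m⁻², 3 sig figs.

D(2) = 3.52 g·m⁻²

copper: T≤10 °C ⇒ hinge +0.126·(-4.9−10) = -1.8774
  SO₂ term: 0.0053·77.6^0.26·exp(0.059·48-1.8774) = 0.04268
  Sd branch = 0.01025·Sd^0.27·e^(0.036·RH+0.049·T) = 0.2048 μm/a
  sum: 0.04268 + 0.2048 → r_corr = 0.2475 μm/a
ISO 9224: D(t) = r_corr · t^b with b = 0.667 (copper, B1)
  D(2) = 0.2475 × 2^0.667 = 0.2475 × 1.588 = 0.3929 μm
  Mass loss = 0.3929 μm × 8.96 g/cm³ = 3.52 g·m⁻²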